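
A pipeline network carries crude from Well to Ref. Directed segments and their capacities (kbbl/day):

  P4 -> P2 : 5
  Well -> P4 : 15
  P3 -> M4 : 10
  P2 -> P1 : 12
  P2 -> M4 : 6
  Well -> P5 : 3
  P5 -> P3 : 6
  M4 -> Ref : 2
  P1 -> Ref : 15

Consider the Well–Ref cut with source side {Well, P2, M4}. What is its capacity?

Edges leaving {Well, P2, M4}: Well→P4 (15), Well→P5 (3), P2→P1 (12), M4→Ref (2).
Cut capacity = 15 + 3 + 12 + 2 = 32.

32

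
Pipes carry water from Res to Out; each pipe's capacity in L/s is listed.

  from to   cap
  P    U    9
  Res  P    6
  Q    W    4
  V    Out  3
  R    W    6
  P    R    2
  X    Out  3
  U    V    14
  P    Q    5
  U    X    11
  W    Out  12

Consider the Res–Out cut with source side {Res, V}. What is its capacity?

Edges leaving {Res, V}: Res→P (6), V→Out (3).
Cut capacity = 6 + 3 = 9.

9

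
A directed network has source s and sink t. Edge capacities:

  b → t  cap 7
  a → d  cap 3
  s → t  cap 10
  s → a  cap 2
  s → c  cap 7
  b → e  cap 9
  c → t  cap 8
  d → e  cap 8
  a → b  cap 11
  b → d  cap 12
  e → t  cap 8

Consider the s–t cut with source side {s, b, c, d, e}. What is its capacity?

Edges leaving {s, b, c, d, e}: s→a (2), s→t (10), b→t (7), c→t (8), e→t (8).
Cut capacity = 2 + 10 + 7 + 8 + 8 = 35.

35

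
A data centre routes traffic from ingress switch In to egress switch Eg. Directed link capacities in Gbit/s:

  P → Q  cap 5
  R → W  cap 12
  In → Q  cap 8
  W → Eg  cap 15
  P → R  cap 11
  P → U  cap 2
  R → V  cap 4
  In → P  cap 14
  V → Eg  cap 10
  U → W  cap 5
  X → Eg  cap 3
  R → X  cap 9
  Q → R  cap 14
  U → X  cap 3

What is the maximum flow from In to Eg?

21

Augment In→P→R→V→Eg: bottleneck 4, flow now 4.
Augment In→P→R→W→Eg: bottleneck 7, flow now 11.
Augment In→P→U→W→Eg: bottleneck 2, flow now 13.
Augment In→Q→R→W→Eg: bottleneck 5, flow now 18.
Augment In→Q→R→X→Eg: bottleneck 3, flow now 21.
No augmenting path remains; maximum flow = 21.
In the residual graph, reachable from In: {In, P, Q, R, X}.
Min-cut edges: P→U (2), R→V (4), R→W (12), X→Eg (3); capacity 2 + 4 + 12 + 3 = 21.
This cut is saturated, so no flow can exceed 21.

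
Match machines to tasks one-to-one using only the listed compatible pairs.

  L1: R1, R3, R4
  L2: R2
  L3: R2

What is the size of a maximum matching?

2

Unit-capacity flow: source→left, listed edges, right→sink; max matching = max flow.
Augmenting path L1→R1 (+1); matched 1.
Augmenting path L2→R2 (+1); matched 2.
No augmenting path remains; maximum matching = 2.
König certificate: {L1, R2} is a vertex cover of size 2 (every listed pair touches it), so no matching can be larger.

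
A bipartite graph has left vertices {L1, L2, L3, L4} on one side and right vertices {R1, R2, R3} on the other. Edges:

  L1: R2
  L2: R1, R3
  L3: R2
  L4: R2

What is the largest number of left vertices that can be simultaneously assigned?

Unit-capacity flow: source→left, listed edges, right→sink; max matching = max flow.
Augmenting path L1→R2 (+1); matched 1.
Augmenting path L2→R1 (+1); matched 2.
No augmenting path remains; maximum matching = 2.
König certificate: {L2, R2} is a vertex cover of size 2 (every listed pair touches it), so no matching can be larger.

2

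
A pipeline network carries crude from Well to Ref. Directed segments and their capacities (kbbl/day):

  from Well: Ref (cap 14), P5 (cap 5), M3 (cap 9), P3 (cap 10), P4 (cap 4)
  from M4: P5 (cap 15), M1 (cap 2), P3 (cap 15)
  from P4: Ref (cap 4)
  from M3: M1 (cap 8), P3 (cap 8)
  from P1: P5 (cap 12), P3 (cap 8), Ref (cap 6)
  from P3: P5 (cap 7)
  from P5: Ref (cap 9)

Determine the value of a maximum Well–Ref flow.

Augment Well→Ref: bottleneck 14, flow now 14.
Augment Well→P4→Ref: bottleneck 4, flow now 18.
Augment Well→P5→Ref: bottleneck 5, flow now 23.
Augment Well→P3→P5→Ref: bottleneck 4, flow now 27.
No augmenting path remains; maximum flow = 27.
In the residual graph, reachable from Well: {Well, M3, M1, P3, P5}.
Min-cut edges: Well→P4 (4), Well→Ref (14), P5→Ref (9); capacity 4 + 14 + 9 = 27.
This cut is saturated, so no flow can exceed 27.

27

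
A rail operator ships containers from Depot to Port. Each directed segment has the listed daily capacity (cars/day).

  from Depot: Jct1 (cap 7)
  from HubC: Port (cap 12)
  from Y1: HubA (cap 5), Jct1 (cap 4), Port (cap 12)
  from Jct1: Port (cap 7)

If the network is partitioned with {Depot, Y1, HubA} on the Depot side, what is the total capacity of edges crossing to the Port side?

23

Edges leaving {Depot, Y1, HubA}: Depot→Jct1 (7), Y1→Jct1 (4), Y1→Port (12).
Cut capacity = 7 + 4 + 12 = 23.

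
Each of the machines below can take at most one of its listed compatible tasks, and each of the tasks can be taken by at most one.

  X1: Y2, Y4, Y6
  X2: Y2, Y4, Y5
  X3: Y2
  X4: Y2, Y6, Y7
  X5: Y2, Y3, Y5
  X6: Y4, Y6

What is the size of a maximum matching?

Unit-capacity flow: source→left, listed edges, right→sink; max matching = max flow.
Augmenting path X1→Y2 (+1); matched 1.
Augmenting path X2→Y4 (+1); matched 2.
Augmenting path X4→Y6 (+1); matched 3.
Augmenting path X5→Y3 (+1); matched 4.
Augmenting path X6→Y4→X2→Y5 (+1); matched 5.
Augmenting path X3→Y2→X1→Y6→X4→Y7 (+1); matched 6.
No augmenting path remains; maximum matching = 6.
König certificate: {X1, X2, X3, X4, X5, X6} is a vertex cover of size 6 (every listed pair touches it), so no matching can be larger.

6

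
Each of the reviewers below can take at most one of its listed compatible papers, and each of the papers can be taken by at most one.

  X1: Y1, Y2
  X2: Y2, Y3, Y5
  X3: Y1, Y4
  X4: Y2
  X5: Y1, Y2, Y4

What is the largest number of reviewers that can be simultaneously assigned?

4

Unit-capacity flow: source→left, listed edges, right→sink; max matching = max flow.
Augmenting path X1→Y1 (+1); matched 1.
Augmenting path X2→Y2 (+1); matched 2.
Augmenting path X3→Y4 (+1); matched 3.
Augmenting path X4→Y2→X2→Y3 (+1); matched 4.
No augmenting path remains; maximum matching = 4.
König certificate: {X2, Y1, Y2, Y4} is a vertex cover of size 4 (every listed pair touches it), so no matching can be larger.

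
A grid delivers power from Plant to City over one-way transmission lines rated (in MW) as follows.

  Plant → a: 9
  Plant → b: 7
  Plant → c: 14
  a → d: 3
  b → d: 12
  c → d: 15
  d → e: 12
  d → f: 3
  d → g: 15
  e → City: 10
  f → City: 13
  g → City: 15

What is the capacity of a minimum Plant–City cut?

24

Augment Plant→a→d→e→City: bottleneck 3, flow now 3.
Augment Plant→b→d→e→City: bottleneck 7, flow now 10.
Augment Plant→c→d→f→City: bottleneck 3, flow now 13.
Augment Plant→c→d→g→City: bottleneck 11, flow now 24.
No augmenting path remains; maximum flow = 24.
By max-flow min-cut, the minimum cut capacity equals the max flow.
In the residual graph, reachable from Plant: {Plant, a}.
Min-cut edges: Plant→b (7), Plant→c (14), a→d (3); capacity 7 + 14 + 3 = 24.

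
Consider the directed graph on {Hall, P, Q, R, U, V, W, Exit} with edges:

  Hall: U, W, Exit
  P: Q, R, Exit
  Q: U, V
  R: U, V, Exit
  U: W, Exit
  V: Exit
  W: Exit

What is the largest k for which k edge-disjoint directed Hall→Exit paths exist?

Assign every edge capacity 1; by Menger, the answer equals the max flow.
Path Hall→Exit (+1); total 1.
Path Hall→U→Exit (+1); total 2.
Path Hall→W→Exit (+1); total 3.
No residual Hall→Exit path; max flow = 3.
Certifying cut of size 3: {Hall→Exit, Hall→U, Hall→W}.

3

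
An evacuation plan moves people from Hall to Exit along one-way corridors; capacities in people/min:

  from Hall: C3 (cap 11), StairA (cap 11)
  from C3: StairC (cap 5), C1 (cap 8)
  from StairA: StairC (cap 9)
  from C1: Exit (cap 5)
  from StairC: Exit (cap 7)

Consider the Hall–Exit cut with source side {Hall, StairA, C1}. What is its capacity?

25

Edges leaving {Hall, StairA, C1}: Hall→C3 (11), StairA→StairC (9), C1→Exit (5).
Cut capacity = 11 + 9 + 5 = 25.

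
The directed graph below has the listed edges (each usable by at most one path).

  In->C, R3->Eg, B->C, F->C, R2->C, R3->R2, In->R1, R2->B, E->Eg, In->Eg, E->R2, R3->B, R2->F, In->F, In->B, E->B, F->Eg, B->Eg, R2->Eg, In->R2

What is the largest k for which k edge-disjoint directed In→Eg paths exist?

4

Assign every edge capacity 1; by Menger, the answer equals the max flow.
Path In→Eg (+1); total 1.
Path In→R2→Eg (+1); total 2.
Path In→F→Eg (+1); total 3.
Path In→B→Eg (+1); total 4.
No residual In→Eg path; max flow = 4.
Certifying cut of size 4: {In→B, In→Eg, In→F, In→R2}.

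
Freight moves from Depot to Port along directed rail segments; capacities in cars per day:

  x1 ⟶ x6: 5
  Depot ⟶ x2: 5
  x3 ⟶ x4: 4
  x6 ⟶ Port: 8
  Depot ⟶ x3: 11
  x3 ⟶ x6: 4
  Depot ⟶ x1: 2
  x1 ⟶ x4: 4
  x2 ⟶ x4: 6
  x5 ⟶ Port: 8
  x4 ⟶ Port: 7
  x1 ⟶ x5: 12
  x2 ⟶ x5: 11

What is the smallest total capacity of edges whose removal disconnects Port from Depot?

Augment Depot→x1→x4→Port: bottleneck 2, flow now 2.
Augment Depot→x2→x4→Port: bottleneck 5, flow now 7.
Augment Depot→x3→x6→Port: bottleneck 4, flow now 11.
Augment Depot→x3→x4→x1→x5→Port: bottleneck 2, flow now 13. (uses reverse residual edge)
Augment Depot→x3→x4→x2→x5→Port: bottleneck 2, flow now 15. (uses reverse residual edge)
No augmenting path remains; maximum flow = 15.
By max-flow min-cut, the minimum cut capacity equals the max flow.
In the residual graph, reachable from Depot: {Depot, x3}.
Min-cut edges: Depot→x1 (2), Depot→x2 (5), x3→x4 (4), x3→x6 (4); capacity 2 + 5 + 4 + 4 = 15.

15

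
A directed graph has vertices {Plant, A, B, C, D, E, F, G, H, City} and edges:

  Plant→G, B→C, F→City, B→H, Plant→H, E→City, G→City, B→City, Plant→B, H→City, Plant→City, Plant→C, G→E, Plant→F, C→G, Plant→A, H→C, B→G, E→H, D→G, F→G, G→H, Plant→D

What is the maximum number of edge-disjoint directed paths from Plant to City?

Assign every edge capacity 1; by Menger, the answer equals the max flow.
Path Plant→City (+1); total 1.
Path Plant→B→City (+1); total 2.
Path Plant→F→City (+1); total 3.
Path Plant→G→City (+1); total 4.
Path Plant→H→City (+1); total 5.
Path Plant→C→G→E→City (+1); total 6.
No residual Plant→City path; max flow = 6.
Certifying cut of size 6: {G→City, G→E, H→City, Plant→B, Plant→City, Plant→F}.

6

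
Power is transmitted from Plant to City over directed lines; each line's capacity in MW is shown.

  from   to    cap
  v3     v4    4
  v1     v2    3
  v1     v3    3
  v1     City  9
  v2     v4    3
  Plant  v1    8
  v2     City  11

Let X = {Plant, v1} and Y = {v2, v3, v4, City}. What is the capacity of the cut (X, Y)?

Edges leaving {Plant, v1}: v1→v2 (3), v1→v3 (3), v1→City (9).
Cut capacity = 3 + 3 + 9 = 15.

15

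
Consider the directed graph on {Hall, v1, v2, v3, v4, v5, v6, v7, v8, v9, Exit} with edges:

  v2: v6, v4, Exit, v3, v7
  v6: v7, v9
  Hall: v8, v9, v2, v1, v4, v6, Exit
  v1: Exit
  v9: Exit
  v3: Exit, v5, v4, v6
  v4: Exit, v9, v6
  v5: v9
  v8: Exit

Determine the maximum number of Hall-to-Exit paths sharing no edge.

Assign every edge capacity 1; by Menger, the answer equals the max flow.
Path Hall→Exit (+1); total 1.
Path Hall→v1→Exit (+1); total 2.
Path Hall→v2→Exit (+1); total 3.
Path Hall→v4→Exit (+1); total 4.
Path Hall→v8→Exit (+1); total 5.
Path Hall→v9→Exit (+1); total 6.
No residual Hall→Exit path; max flow = 6.
Certifying cut of size 6: {Hall→Exit, Hall→v1, Hall→v2, Hall→v4, Hall→v8, v9→Exit}.

6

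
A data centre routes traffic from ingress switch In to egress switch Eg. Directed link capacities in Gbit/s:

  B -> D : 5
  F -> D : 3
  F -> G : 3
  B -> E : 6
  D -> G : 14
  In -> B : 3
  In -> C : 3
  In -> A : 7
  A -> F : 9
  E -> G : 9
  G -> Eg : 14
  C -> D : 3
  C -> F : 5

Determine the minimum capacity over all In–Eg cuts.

Augment In→A→F→G→Eg: bottleneck 3, flow now 3.
Augment In→B→D→G→Eg: bottleneck 3, flow now 6.
Augment In→C→D→G→Eg: bottleneck 3, flow now 9.
Augment In→A→F→D→G→Eg: bottleneck 3, flow now 12.
No augmenting path remains; maximum flow = 12.
By max-flow min-cut, the minimum cut capacity equals the max flow.
In the residual graph, reachable from In: {In, A, F}.
Min-cut edges: In→B (3), In→C (3), F→D (3), F→G (3); capacity 3 + 3 + 3 + 3 = 12.

12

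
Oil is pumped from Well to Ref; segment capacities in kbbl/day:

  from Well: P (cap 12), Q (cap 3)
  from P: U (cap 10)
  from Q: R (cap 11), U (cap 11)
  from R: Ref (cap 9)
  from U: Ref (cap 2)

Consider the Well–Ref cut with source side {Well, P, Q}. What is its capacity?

Edges leaving {Well, P, Q}: P→U (10), Q→R (11), Q→U (11).
Cut capacity = 10 + 11 + 11 = 32.

32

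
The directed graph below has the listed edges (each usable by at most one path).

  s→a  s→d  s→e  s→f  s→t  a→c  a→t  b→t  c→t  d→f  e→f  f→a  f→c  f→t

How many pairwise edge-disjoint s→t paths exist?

4

Assign every edge capacity 1; by Menger, the answer equals the max flow.
Path s→t (+1); total 1.
Path s→a→t (+1); total 2.
Path s→f→t (+1); total 3.
Path s→d→f→c→t (+1); total 4.
No residual s→t path; max flow = 4.
Certifying cut of size 4: {a→t, c→t, f→t, s→t}.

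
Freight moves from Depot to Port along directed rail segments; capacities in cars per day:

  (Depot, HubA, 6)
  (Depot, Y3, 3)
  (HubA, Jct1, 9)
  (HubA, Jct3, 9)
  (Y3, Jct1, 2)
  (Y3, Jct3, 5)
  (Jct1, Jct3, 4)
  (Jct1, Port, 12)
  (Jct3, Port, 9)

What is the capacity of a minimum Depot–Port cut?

9

Augment Depot→HubA→Jct1→Port: bottleneck 6, flow now 6.
Augment Depot→Y3→Jct1→Port: bottleneck 2, flow now 8.
Augment Depot→Y3→Jct3→Port: bottleneck 1, flow now 9.
No augmenting path remains; maximum flow = 9.
By max-flow min-cut, the minimum cut capacity equals the max flow.
In the residual graph, reachable from Depot: {Depot}.
Min-cut edges: Depot→HubA (6), Depot→Y3 (3); capacity 6 + 3 = 9.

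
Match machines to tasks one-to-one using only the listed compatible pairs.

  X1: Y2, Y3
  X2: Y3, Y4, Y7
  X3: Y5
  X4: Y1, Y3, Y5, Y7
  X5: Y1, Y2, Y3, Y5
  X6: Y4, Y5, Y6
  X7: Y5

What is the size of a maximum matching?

Unit-capacity flow: source→left, listed edges, right→sink; max matching = max flow.
Augmenting path X1→Y2 (+1); matched 1.
Augmenting path X2→Y3 (+1); matched 2.
Augmenting path X3→Y5 (+1); matched 3.
Augmenting path X4→Y1 (+1); matched 4.
Augmenting path X6→Y4 (+1); matched 5.
Augmenting path X5→Y1→X4→Y7 (+1); matched 6.
No augmenting path remains; maximum matching = 6.
König certificate: {X1, X2, X4, X5, X6, Y5} is a vertex cover of size 6 (every listed pair touches it), so no matching can be larger.

6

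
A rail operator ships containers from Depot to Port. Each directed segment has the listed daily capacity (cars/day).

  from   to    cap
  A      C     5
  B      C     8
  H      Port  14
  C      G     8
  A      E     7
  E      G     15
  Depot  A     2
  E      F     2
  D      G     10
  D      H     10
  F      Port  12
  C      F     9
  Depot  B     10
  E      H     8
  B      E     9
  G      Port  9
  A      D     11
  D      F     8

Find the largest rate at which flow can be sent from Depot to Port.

12

Augment Depot→A→C→F→Port: bottleneck 2, flow now 2.
Augment Depot→B→C→F→Port: bottleneck 7, flow now 9.
Augment Depot→B→C→G→Port: bottleneck 1, flow now 10.
Augment Depot→B→E→F→Port: bottleneck 2, flow now 12.
No augmenting path remains; maximum flow = 12.
In the residual graph, reachable from Depot: {Depot}.
Min-cut edges: Depot→A (2), Depot→B (10); capacity 2 + 10 = 12.
This cut is saturated, so no flow can exceed 12.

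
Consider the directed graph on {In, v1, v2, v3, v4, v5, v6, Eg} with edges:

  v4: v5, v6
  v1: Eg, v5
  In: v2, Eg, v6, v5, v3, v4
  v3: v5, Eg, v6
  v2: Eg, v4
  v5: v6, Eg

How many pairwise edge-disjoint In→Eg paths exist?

4

Assign every edge capacity 1; by Menger, the answer equals the max flow.
Path In→Eg (+1); total 1.
Path In→v2→Eg (+1); total 2.
Path In→v3→Eg (+1); total 3.
Path In→v5→Eg (+1); total 4.
No residual In→Eg path; max flow = 4.
Certifying cut of size 4: {In→Eg, In→v2, In→v3, v5→Eg}.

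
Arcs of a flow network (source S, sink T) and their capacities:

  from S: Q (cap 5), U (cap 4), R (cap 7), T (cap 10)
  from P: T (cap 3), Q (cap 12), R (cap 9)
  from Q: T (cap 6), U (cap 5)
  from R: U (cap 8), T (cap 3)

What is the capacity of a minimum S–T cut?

18

Augment S→T: bottleneck 10, flow now 10.
Augment S→Q→T: bottleneck 5, flow now 15.
Augment S→R→T: bottleneck 3, flow now 18.
No augmenting path remains; maximum flow = 18.
By max-flow min-cut, the minimum cut capacity equals the max flow.
In the residual graph, reachable from S: {S, R, U}.
Min-cut edges: S→Q (5), S→T (10), R→T (3); capacity 5 + 10 + 3 = 18.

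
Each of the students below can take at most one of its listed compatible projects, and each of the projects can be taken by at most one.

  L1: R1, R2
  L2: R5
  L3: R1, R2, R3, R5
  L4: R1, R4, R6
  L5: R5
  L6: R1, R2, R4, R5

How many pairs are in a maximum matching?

Unit-capacity flow: source→left, listed edges, right→sink; max matching = max flow.
Augmenting path L1→R1 (+1); matched 1.
Augmenting path L2→R5 (+1); matched 2.
Augmenting path L3→R2 (+1); matched 3.
Augmenting path L4→R4 (+1); matched 4.
Augmenting path L6→R2→L3→R3 (+1); matched 5.
No augmenting path remains; maximum matching = 5.
König certificate: {L1, L3, L4, L6, R5} is a vertex cover of size 5 (every listed pair touches it), so no matching can be larger.

5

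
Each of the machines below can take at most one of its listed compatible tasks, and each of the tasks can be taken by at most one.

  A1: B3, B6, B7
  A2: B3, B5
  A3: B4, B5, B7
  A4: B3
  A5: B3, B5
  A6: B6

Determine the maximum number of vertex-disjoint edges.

5

Unit-capacity flow: source→left, listed edges, right→sink; max matching = max flow.
Augmenting path A1→B3 (+1); matched 1.
Augmenting path A2→B5 (+1); matched 2.
Augmenting path A3→B4 (+1); matched 3.
Augmenting path A6→B6 (+1); matched 4.
Augmenting path A4→B3→A1→B7 (+1); matched 5.
No augmenting path remains; maximum matching = 5.
König certificate: {A1, A3, A6, B3, B5} is a vertex cover of size 5 (every listed pair touches it), so no matching can be larger.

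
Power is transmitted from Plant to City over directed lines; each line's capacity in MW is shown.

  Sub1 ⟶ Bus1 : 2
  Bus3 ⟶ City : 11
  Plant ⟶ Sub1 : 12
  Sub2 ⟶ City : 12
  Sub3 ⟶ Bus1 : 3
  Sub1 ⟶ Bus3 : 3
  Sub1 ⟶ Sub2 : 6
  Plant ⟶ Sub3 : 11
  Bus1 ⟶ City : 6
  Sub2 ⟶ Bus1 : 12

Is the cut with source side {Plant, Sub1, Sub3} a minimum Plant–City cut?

Yes — it is a minimum cut (capacity 14).

Given cut capacity: 3 + 6 + 2 + 3 = 14.
Augment Plant→Sub1→Bus3→City: bottleneck 3, flow now 3.
Augment Plant→Sub1→Sub2→City: bottleneck 6, flow now 9.
Augment Plant→Sub1→Bus1→City: bottleneck 2, flow now 11.
Augment Plant→Sub3→Bus1→City: bottleneck 3, flow now 14.
No augmenting path remains; maximum flow = 14.
Cut capacity 14 equals the max flow, so it is a minimum cut.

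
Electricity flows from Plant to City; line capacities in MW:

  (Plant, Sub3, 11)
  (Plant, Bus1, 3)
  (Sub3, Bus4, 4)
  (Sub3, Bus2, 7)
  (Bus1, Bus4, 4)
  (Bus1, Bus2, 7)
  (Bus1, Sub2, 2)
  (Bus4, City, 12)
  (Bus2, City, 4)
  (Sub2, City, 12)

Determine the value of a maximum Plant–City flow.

Augment Plant→Sub3→Bus4→City: bottleneck 4, flow now 4.
Augment Plant→Sub3→Bus2→City: bottleneck 4, flow now 8.
Augment Plant→Bus1→Bus4→City: bottleneck 3, flow now 11.
No augmenting path remains; maximum flow = 11.
In the residual graph, reachable from Plant: {Plant, Sub3, Bus2}.
Min-cut edges: Plant→Bus1 (3), Sub3→Bus4 (4), Bus2→City (4); capacity 3 + 4 + 4 = 11.
This cut is saturated, so no flow can exceed 11.

11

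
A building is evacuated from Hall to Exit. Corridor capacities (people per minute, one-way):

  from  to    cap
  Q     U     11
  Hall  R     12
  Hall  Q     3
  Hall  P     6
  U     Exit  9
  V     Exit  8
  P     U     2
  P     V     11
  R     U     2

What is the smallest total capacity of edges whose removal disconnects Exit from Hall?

Augment Hall→P→U→Exit: bottleneck 2, flow now 2.
Augment Hall→P→V→Exit: bottleneck 4, flow now 6.
Augment Hall→Q→U→Exit: bottleneck 3, flow now 9.
Augment Hall→R→U→Exit: bottleneck 2, flow now 11.
No augmenting path remains; maximum flow = 11.
By max-flow min-cut, the minimum cut capacity equals the max flow.
In the residual graph, reachable from Hall: {Hall, R}.
Min-cut edges: Hall→P (6), Hall→Q (3), R→U (2); capacity 6 + 3 + 2 = 11.

11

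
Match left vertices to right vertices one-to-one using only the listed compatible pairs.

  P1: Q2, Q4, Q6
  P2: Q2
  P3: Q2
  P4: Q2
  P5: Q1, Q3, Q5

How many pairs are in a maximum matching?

3

Unit-capacity flow: source→left, listed edges, right→sink; max matching = max flow.
Augmenting path P1→Q2 (+1); matched 1.
Augmenting path P5→Q1 (+1); matched 2.
Augmenting path P2→Q2→P1→Q4 (+1); matched 3.
No augmenting path remains; maximum matching = 3.
König certificate: {P1, P5, Q2} is a vertex cover of size 3 (every listed pair touches it), so no matching can be larger.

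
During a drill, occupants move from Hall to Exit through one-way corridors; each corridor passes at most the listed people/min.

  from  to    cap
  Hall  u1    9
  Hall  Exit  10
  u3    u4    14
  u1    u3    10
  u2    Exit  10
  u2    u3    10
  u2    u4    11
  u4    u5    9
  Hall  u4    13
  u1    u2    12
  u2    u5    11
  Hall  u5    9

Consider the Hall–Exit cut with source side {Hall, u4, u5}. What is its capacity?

19

Edges leaving {Hall, u4, u5}: Hall→u1 (9), Hall→Exit (10).
Cut capacity = 9 + 10 = 19.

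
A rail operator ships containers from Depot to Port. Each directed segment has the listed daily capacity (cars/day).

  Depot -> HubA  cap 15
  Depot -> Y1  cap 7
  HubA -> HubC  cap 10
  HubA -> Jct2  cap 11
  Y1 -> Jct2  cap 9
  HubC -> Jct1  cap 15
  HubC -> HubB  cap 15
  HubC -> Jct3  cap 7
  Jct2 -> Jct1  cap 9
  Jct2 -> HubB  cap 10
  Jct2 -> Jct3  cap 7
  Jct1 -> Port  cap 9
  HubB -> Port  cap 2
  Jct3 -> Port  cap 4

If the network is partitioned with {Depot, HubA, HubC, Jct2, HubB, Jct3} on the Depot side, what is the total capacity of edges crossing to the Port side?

Edges leaving {Depot, HubA, HubC, Jct2, HubB, Jct3}: Depot→Y1 (7), HubC→Jct1 (15), Jct2→Jct1 (9), HubB→Port (2), Jct3→Port (4).
Cut capacity = 7 + 15 + 9 + 2 + 4 = 37.

37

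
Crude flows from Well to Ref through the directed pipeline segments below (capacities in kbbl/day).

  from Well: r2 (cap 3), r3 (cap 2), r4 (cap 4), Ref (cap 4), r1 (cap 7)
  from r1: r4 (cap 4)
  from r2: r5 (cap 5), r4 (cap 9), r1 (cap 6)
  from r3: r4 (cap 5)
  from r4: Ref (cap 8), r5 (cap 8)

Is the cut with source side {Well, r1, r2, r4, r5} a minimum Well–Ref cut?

Given cut capacity: 2 + 4 + 8 = 14.
Augment Well→Ref: bottleneck 4, flow now 4.
Augment Well→r4→Ref: bottleneck 4, flow now 8.
Augment Well→r1→r4→Ref: bottleneck 4, flow now 12.
No augmenting path remains; maximum flow = 12.
In the residual graph, reachable from Well: {Well, r1, r2, r3, r4, r5}.
Min-cut edges: Well→Ref (4), r4→Ref (8); capacity 4 + 8 = 12.
Cut capacity 14 exceeds the max flow 12, so it is not minimum.

No — its capacity is 14, but the minimum cut has capacity 12.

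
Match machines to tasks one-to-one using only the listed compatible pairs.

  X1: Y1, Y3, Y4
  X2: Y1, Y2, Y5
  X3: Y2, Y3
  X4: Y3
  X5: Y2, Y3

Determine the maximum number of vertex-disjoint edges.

Unit-capacity flow: source→left, listed edges, right→sink; max matching = max flow.
Augmenting path X1→Y1 (+1); matched 1.
Augmenting path X2→Y2 (+1); matched 2.
Augmenting path X3→Y3 (+1); matched 3.
Augmenting path X5→Y2→X2→Y5 (+1); matched 4.
No augmenting path remains; maximum matching = 4.
König certificate: {X1, X2, Y2, Y3} is a vertex cover of size 4 (every listed pair touches it), so no matching can be larger.

4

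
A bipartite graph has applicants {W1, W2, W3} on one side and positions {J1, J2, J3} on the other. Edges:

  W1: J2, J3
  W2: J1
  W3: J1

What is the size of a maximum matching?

Unit-capacity flow: source→left, listed edges, right→sink; max matching = max flow.
Augmenting path W1→J2 (+1); matched 1.
Augmenting path W2→J1 (+1); matched 2.
No augmenting path remains; maximum matching = 2.
König certificate: {W1, J1} is a vertex cover of size 2 (every listed pair touches it), so no matching can be larger.

2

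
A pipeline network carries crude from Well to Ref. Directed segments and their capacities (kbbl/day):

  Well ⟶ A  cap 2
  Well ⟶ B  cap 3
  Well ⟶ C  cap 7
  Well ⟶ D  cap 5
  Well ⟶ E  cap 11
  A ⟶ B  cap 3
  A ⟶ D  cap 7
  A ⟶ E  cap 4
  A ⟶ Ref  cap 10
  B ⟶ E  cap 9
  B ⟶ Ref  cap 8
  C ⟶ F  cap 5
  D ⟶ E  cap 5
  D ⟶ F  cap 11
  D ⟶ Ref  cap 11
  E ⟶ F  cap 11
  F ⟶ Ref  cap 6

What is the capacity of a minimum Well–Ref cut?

Augment Well→A→Ref: bottleneck 2, flow now 2.
Augment Well→B→Ref: bottleneck 3, flow now 5.
Augment Well→D→Ref: bottleneck 5, flow now 10.
Augment Well→C→F→Ref: bottleneck 5, flow now 15.
Augment Well→E→F→Ref: bottleneck 1, flow now 16.
No augmenting path remains; maximum flow = 16.
By max-flow min-cut, the minimum cut capacity equals the max flow.
In the residual graph, reachable from Well: {Well, C, E, F}.
Min-cut edges: Well→A (2), Well→B (3), Well→D (5), F→Ref (6); capacity 2 + 3 + 5 + 6 = 16.

16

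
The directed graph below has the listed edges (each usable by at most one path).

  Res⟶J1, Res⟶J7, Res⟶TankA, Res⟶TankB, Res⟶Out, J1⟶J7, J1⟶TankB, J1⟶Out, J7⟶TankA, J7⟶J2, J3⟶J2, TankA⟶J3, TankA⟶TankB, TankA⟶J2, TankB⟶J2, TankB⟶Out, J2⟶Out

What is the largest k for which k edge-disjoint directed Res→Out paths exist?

4

Assign every edge capacity 1; by Menger, the answer equals the max flow.
Path Res→Out (+1); total 1.
Path Res→J1→Out (+1); total 2.
Path Res→TankB→Out (+1); total 3.
Path Res→J7→J2→Out (+1); total 4.
No residual Res→Out path; max flow = 4.
Certifying cut of size 4: {J2→Out, Res→J1, Res→Out, TankB→Out}.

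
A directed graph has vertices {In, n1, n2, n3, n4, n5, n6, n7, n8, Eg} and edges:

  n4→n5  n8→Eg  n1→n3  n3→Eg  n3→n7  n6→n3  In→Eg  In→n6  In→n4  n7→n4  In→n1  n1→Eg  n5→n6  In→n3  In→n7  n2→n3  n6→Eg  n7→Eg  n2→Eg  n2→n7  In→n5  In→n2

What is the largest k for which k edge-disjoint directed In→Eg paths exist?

Assign every edge capacity 1; by Menger, the answer equals the max flow.
Path In→Eg (+1); total 1.
Path In→n1→Eg (+1); total 2.
Path In→n2→Eg (+1); total 3.
Path In→n3→Eg (+1); total 4.
Path In→n6→Eg (+1); total 5.
Path In→n7→Eg (+1); total 6.
No residual In→Eg path; max flow = 6.
Certifying cut of size 6: {In→Eg, In→n1, In→n2, n3→Eg, n6→Eg, n7→Eg}.

6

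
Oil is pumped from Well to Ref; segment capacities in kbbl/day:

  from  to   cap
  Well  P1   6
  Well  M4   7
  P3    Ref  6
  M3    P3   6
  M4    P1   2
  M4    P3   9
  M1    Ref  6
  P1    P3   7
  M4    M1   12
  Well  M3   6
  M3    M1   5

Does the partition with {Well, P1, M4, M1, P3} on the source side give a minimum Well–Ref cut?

Given cut capacity: 6 + 6 + 6 = 18.
Augment Well→P1→P3→Ref: bottleneck 6, flow now 6.
Augment Well→M4→M1→Ref: bottleneck 6, flow now 12.
No augmenting path remains; maximum flow = 12.
In the residual graph, reachable from Well: {Well, P1, M4, M3, M1, P3}.
Min-cut edges: M1→Ref (6), P3→Ref (6); capacity 6 + 6 = 12.
Cut capacity 18 exceeds the max flow 12, so it is not minimum.

No — its capacity is 18, but the minimum cut has capacity 12.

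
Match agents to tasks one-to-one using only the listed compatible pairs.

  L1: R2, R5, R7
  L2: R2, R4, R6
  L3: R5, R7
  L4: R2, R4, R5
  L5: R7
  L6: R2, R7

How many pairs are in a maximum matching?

Unit-capacity flow: source→left, listed edges, right→sink; max matching = max flow.
Augmenting path L1→R2 (+1); matched 1.
Augmenting path L2→R4 (+1); matched 2.
Augmenting path L3→R5 (+1); matched 3.
Augmenting path L5→R7 (+1); matched 4.
Augmenting path L4→R4→L2→R6 (+1); matched 5.
No augmenting path remains; maximum matching = 5.
König certificate: {L2, L4, R2, R5, R7} is a vertex cover of size 5 (every listed pair touches it), so no matching can be larger.

5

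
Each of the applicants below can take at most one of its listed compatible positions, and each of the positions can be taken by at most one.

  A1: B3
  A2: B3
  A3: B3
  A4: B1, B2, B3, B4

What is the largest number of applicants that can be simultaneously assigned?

2

Unit-capacity flow: source→left, listed edges, right→sink; max matching = max flow.
Augmenting path A1→B3 (+1); matched 1.
Augmenting path A4→B1 (+1); matched 2.
No augmenting path remains; maximum matching = 2.
König certificate: {A4, B3} is a vertex cover of size 2 (every listed pair touches it), so no matching can be larger.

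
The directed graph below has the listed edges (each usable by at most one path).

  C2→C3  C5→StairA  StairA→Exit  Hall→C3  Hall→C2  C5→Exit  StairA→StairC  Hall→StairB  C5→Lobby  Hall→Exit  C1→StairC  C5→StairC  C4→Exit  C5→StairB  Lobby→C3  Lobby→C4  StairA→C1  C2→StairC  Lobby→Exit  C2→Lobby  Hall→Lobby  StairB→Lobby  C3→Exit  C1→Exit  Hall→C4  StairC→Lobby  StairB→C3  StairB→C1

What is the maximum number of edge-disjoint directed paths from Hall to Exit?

5

Assign every edge capacity 1; by Menger, the answer equals the max flow.
Path Hall→Exit (+1); total 1.
Path Hall→Lobby→Exit (+1); total 2.
Path Hall→C4→Exit (+1); total 3.
Path Hall→C3→Exit (+1); total 4.
Path Hall→StairB→C1→Exit (+1); total 5.
No residual Hall→Exit path; max flow = 5.
Certifying cut of size 5: {C3→Exit, C4→Exit, Hall→Exit, Hall→StairB, Lobby→Exit}.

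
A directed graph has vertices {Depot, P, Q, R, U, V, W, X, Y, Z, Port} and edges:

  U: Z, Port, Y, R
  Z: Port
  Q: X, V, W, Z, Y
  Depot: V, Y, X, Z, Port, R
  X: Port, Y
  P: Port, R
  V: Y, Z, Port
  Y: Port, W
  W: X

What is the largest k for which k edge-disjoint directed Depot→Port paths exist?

5

Assign every edge capacity 1; by Menger, the answer equals the max flow.
Path Depot→Port (+1); total 1.
Path Depot→V→Port (+1); total 2.
Path Depot→X→Port (+1); total 3.
Path Depot→Y→Port (+1); total 4.
Path Depot→Z→Port (+1); total 5.
No residual Depot→Port path; max flow = 5.
Certifying cut of size 5: {Depot→Port, Depot→V, Depot→X, Depot→Y, Depot→Z}.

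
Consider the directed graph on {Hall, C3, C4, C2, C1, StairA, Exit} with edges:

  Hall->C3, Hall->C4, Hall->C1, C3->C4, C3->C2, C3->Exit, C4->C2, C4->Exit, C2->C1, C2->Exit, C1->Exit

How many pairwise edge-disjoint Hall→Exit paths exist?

3

Assign every edge capacity 1; by Menger, the answer equals the max flow.
Path Hall→C3→Exit (+1); total 1.
Path Hall→C4→Exit (+1); total 2.
Path Hall→C1→Exit (+1); total 3.
No residual Hall→Exit path; max flow = 3.
Certifying cut of size 3: {Hall→C1, Hall→C3, Hall→C4}.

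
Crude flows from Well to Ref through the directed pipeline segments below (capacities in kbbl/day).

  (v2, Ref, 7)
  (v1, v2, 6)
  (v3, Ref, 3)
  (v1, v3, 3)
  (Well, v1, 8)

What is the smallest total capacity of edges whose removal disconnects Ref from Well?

8

Augment Well→v1→v2→Ref: bottleneck 6, flow now 6.
Augment Well→v1→v3→Ref: bottleneck 2, flow now 8.
No augmenting path remains; maximum flow = 8.
By max-flow min-cut, the minimum cut capacity equals the max flow.
In the residual graph, reachable from Well: {Well}.
Min-cut edges: Well→v1 (8); capacity 8 = 8.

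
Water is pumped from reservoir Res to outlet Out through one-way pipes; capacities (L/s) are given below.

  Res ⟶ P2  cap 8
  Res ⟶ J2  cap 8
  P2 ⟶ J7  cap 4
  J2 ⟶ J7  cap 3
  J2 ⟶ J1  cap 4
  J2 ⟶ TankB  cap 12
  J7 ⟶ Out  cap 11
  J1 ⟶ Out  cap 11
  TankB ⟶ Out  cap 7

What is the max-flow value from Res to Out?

Augment Res→P2→J7→Out: bottleneck 4, flow now 4.
Augment Res→J2→J7→Out: bottleneck 3, flow now 7.
Augment Res→J2→J1→Out: bottleneck 4, flow now 11.
Augment Res→J2→TankB→Out: bottleneck 1, flow now 12.
No augmenting path remains; maximum flow = 12.
In the residual graph, reachable from Res: {Res, P2}.
Min-cut edges: Res→J2 (8), P2→J7 (4); capacity 8 + 4 = 12.
This cut is saturated, so no flow can exceed 12.

12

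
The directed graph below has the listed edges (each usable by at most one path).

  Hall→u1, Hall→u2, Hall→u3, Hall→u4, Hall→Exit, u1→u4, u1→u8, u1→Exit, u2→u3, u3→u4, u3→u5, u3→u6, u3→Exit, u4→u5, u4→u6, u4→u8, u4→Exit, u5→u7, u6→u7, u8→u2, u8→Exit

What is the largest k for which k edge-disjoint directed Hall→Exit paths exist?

5

Assign every edge capacity 1; by Menger, the answer equals the max flow.
Path Hall→Exit (+1); total 1.
Path Hall→u1→Exit (+1); total 2.
Path Hall→u3→Exit (+1); total 3.
Path Hall→u4→Exit (+1); total 4.
Path Hall→u2→u3→u4→u8→Exit (+1); total 5.
No residual Hall→Exit path; max flow = 5.
Certifying cut of size 5: {Hall→Exit, Hall→u1, Hall→u2, Hall→u3, Hall→u4}.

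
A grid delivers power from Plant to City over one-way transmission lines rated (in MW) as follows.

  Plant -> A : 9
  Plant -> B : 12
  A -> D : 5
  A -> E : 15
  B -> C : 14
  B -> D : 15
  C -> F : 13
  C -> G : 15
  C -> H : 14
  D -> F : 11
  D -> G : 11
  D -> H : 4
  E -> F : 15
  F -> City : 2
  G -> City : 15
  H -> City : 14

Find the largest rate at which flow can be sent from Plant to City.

19

Augment Plant→A→D→F→City: bottleneck 2, flow now 2.
Augment Plant→A→D→G→City: bottleneck 3, flow now 5.
Augment Plant→B→C→G→City: bottleneck 12, flow now 17.
Augment Plant→A→E→F→D→H→City: bottleneck 2, flow now 19. (uses reverse residual edge)
No augmenting path remains; maximum flow = 19.
In the residual graph, reachable from Plant: {Plant, A, E, F}.
Min-cut edges: Plant→B (12), A→D (5), F→City (2); capacity 12 + 5 + 2 = 19.
This cut is saturated, so no flow can exceed 19.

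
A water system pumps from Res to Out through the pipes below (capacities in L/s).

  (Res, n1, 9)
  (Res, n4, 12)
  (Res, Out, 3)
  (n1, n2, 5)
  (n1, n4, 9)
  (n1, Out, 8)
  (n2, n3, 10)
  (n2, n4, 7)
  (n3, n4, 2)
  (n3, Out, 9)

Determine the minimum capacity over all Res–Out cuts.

Augment Res→Out: bottleneck 3, flow now 3.
Augment Res→n1→Out: bottleneck 8, flow now 11.
Augment Res→n1→n2→n3→Out: bottleneck 1, flow now 12.
No augmenting path remains; maximum flow = 12.
By max-flow min-cut, the minimum cut capacity equals the max flow.
In the residual graph, reachable from Res: {Res, n4}.
Min-cut edges: Res→n1 (9), Res→Out (3); capacity 9 + 3 = 12.

12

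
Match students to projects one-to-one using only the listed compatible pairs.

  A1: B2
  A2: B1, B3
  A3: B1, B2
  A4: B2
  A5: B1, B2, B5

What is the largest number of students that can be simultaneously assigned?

Unit-capacity flow: source→left, listed edges, right→sink; max matching = max flow.
Augmenting path A1→B2 (+1); matched 1.
Augmenting path A2→B1 (+1); matched 2.
Augmenting path A5→B5 (+1); matched 3.
Augmenting path A3→B1→A2→B3 (+1); matched 4.
No augmenting path remains; maximum matching = 4.
König certificate: {A2, A3, A5, B2} is a vertex cover of size 4 (every listed pair touches it), so no matching can be larger.

4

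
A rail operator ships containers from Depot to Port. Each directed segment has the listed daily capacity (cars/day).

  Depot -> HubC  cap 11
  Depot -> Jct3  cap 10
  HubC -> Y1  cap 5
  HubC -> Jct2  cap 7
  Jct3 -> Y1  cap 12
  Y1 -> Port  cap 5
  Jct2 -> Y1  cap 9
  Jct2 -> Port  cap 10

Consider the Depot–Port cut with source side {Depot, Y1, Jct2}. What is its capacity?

Edges leaving {Depot, Y1, Jct2}: Depot→HubC (11), Depot→Jct3 (10), Y1→Port (5), Jct2→Port (10).
Cut capacity = 11 + 10 + 5 + 10 = 36.

36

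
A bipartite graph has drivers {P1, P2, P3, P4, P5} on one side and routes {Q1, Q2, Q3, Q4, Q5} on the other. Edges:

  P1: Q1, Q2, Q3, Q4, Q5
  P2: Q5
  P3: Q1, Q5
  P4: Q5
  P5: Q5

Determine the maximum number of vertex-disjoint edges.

Unit-capacity flow: source→left, listed edges, right→sink; max matching = max flow.
Augmenting path P1→Q1 (+1); matched 1.
Augmenting path P2→Q5 (+1); matched 2.
Augmenting path P3→Q1→P1→Q2 (+1); matched 3.
No augmenting path remains; maximum matching = 3.
König certificate: {P1, P3, Q5} is a vertex cover of size 3 (every listed pair touches it), so no matching can be larger.

3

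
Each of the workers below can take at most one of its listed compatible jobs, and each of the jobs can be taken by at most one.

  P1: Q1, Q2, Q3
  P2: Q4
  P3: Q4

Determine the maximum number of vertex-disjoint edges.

2

Unit-capacity flow: source→left, listed edges, right→sink; max matching = max flow.
Augmenting path P1→Q1 (+1); matched 1.
Augmenting path P2→Q4 (+1); matched 2.
No augmenting path remains; maximum matching = 2.
König certificate: {P1, Q4} is a vertex cover of size 2 (every listed pair touches it), so no matching can be larger.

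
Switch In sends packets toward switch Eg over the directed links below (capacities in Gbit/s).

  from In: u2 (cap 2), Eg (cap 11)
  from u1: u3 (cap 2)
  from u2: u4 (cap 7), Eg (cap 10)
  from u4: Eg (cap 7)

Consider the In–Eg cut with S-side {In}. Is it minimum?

Given cut capacity: 2 + 11 = 13.
Augment In→Eg: bottleneck 11, flow now 11.
Augment In→u2→Eg: bottleneck 2, flow now 13.
No augmenting path remains; maximum flow = 13.
Cut capacity 13 equals the max flow, so it is a minimum cut.

Yes — it is a minimum cut (capacity 13).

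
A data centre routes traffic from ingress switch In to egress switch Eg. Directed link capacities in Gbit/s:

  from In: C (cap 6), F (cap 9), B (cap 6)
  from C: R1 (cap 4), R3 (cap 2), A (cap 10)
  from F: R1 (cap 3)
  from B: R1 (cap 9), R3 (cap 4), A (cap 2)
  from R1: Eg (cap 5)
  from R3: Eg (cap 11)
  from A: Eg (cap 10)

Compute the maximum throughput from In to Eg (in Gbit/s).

Augment In→C→R1→Eg: bottleneck 4, flow now 4.
Augment In→C→R3→Eg: bottleneck 2, flow now 6.
Augment In→F→R1→Eg: bottleneck 1, flow now 7.
Augment In→B→R3→Eg: bottleneck 4, flow now 11.
Augment In→B→A→Eg: bottleneck 2, flow now 13.
Augment In→F→R1→C→A→Eg: bottleneck 2, flow now 15. (uses reverse residual edge)
No augmenting path remains; maximum flow = 15.
In the residual graph, reachable from In: {In, F}.
Min-cut edges: In→C (6), In→B (6), F→R1 (3); capacity 6 + 6 + 3 = 15.
This cut is saturated, so no flow can exceed 15.

15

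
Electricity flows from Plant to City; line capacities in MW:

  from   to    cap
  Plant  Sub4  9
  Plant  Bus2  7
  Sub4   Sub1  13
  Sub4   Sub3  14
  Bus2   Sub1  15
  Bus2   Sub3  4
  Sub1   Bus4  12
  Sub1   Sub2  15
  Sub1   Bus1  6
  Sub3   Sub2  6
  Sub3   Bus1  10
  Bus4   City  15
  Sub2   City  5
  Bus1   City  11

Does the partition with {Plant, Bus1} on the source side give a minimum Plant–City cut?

Given cut capacity: 9 + 7 + 11 = 27.
Augment Plant→Sub4→Sub1→Bus4→City: bottleneck 9, flow now 9.
Augment Plant→Bus2→Sub1→Bus4→City: bottleneck 3, flow now 12.
Augment Plant→Bus2→Sub1→Sub2→City: bottleneck 4, flow now 16.
No augmenting path remains; maximum flow = 16.
In the residual graph, reachable from Plant: {Plant}.
Min-cut edges: Plant→Sub4 (9), Plant→Bus2 (7); capacity 9 + 7 = 16.
Cut capacity 27 exceeds the max flow 16, so it is not minimum.

No — its capacity is 27, but the minimum cut has capacity 16.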